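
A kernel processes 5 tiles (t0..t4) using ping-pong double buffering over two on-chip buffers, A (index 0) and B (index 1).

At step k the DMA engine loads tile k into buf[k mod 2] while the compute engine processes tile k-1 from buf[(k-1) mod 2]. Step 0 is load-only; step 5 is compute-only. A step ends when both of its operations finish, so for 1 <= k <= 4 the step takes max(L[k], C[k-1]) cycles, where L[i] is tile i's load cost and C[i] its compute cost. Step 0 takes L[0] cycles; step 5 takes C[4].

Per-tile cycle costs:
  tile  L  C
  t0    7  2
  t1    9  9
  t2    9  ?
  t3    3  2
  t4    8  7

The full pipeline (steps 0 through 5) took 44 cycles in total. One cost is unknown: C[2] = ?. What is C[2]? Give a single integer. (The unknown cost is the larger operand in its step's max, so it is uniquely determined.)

step 0 → dur = L[0]=7 = 7
step 1 → dur = max(L[1]=9, C[0]=2) = 9
step 2 → dur = max(L[2]=9, C[1]=9) = 9
step 3 → dur = max(L[3]=3, C[2]=?) = C[2]  (unknown; binding)
step 4 → dur = max(L[4]=8, C[3]=2) = 8
step 5 → dur = C[4]=7 = 7
sum of known step durations = 40
dur[3] = total - known = 44 - 40 = 4
C[2] is the binding max in step 3, so C[2] = dur[3] = 4

C[2] = 4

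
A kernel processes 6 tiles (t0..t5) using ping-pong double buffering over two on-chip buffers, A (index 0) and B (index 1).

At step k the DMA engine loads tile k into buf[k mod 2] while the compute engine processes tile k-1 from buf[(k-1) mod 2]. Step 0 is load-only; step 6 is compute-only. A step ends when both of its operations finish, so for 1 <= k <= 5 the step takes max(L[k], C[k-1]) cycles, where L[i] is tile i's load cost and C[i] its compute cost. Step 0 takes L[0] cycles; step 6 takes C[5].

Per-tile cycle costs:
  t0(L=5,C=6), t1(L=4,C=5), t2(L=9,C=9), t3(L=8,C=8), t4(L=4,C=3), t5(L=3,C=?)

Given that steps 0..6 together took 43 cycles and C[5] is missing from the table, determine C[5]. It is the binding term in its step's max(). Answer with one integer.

step 0 | dur = L[0]=5 = 5
step 1 | dur = max(L[1]=4, C[0]=6) = 6
step 2 | dur = max(L[2]=9, C[1]=5) = 9
step 3 | dur = max(L[3]=8, C[2]=9) = 9
step 4 | dur = max(L[4]=4, C[3]=8) = 8
step 5 | dur = max(L[5]=3, C[4]=3) = 3
step 6 | dur = C[5]=? = C[5]  (unknown; binding)
sum of known step durations = 40
dur[6] = total - known = 43 - 40 = 3
C[5] is the binding max in step 6, so C[5] = dur[6] = 3

C[5] = 3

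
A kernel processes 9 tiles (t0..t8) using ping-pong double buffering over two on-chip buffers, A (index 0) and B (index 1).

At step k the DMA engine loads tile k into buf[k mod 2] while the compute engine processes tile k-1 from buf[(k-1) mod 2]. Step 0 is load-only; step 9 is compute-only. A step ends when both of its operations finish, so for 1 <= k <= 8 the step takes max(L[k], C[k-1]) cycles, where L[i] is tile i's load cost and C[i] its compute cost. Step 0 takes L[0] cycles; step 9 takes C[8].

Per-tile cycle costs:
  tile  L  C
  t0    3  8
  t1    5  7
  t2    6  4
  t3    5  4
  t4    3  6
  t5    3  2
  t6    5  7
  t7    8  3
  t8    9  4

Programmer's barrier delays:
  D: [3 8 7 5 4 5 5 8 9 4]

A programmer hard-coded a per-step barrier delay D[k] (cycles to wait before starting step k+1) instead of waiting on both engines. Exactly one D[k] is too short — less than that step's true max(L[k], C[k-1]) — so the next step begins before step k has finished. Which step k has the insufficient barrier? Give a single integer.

step 0: need L[0]=3 = 3; D[0]=3 ok
step 1: need max(L[1]=5,C[0]=8) = 8; D[1]=8 ok
step 2: need max(L[2]=6,C[1]=7) = 7; D[2]=7 ok
step 3: need max(L[3]=5,C[2]=4) = 5; D[3]=5 ok
step 4: need max(L[4]=3,C[3]=4) = 4; D[4]=4 ok
step 5: need max(L[5]=3,C[4]=6) = 6; D[5]=5 SHORT
step 6: need max(L[6]=5,C[5]=2) = 5; D[6]=5 ok
step 7: need max(L[7]=8,C[6]=7) = 8; D[7]=8 ok
step 8: need max(L[8]=9,C[7]=3) = 9; D[8]=9 ok
step 9: need C[8]=4 = 4; D[9]=4 ok

hazard at step 5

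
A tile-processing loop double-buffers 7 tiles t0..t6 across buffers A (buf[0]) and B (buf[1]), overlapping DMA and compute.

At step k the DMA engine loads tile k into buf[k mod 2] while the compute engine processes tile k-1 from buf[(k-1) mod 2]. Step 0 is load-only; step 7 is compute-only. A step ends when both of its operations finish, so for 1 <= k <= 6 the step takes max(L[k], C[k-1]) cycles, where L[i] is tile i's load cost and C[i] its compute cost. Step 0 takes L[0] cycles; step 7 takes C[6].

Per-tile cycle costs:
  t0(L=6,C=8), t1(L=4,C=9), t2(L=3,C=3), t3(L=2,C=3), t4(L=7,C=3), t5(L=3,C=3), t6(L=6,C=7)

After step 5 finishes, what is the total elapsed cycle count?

end_cycle[5] = 36

  0. 6=6c; end=6; A:t0 B:-
  1. max(4,8)=8c; end=14; A:t0 B:t1
  2. max(3,9)=9c; end=23; A:t2 B:t1
  3. max(2,3)=3c; end=26; A:t2 B:t3
  4. max(7,3)=7c; end=33; A:t4 B:t3
  5. max(3,3)=3c; end=36; A:t4 B:t5
  6. max(6,3)=6c; end=42; A:t6 B:t5
  7. 7=7c; end=49; A:t6 B:t5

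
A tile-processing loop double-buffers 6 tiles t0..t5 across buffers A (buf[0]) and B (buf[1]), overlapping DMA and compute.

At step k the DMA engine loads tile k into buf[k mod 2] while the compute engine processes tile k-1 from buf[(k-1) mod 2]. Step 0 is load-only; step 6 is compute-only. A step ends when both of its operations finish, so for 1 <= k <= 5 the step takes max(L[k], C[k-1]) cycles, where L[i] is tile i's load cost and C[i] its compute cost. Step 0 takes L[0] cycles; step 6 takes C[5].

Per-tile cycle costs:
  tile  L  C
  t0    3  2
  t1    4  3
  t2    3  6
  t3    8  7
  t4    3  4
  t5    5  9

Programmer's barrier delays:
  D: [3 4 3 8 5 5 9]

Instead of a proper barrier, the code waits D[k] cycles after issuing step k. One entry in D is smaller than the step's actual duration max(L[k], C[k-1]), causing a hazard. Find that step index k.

hazard at step 4

step 0: need L[0]=3 = 3; D[0]=3 ok
step 1: need max(L[1]=4,C[0]=2) = 4; D[1]=4 ok
step 2: need max(L[2]=3,C[1]=3) = 3; D[2]=3 ok
step 3: need max(L[3]=8,C[2]=6) = 8; D[3]=8 ok
step 4: need max(L[4]=3,C[3]=7) = 7; D[4]=5 SHORT
step 5: need max(L[5]=5,C[4]=4) = 5; D[5]=5 ok
step 6: need C[5]=9 = 9; D[6]=9 ok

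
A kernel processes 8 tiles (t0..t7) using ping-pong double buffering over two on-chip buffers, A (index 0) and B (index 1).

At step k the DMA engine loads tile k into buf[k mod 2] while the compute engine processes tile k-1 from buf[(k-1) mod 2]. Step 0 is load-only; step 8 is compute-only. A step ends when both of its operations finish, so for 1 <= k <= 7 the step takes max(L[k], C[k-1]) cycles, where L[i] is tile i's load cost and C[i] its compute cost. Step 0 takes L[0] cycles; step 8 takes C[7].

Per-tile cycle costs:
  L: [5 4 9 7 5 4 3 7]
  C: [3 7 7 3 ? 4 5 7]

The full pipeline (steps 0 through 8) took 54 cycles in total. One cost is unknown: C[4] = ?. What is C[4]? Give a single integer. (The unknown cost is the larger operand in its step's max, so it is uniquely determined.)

step 0 = dur = L[0]=5 = 5
step 1 = dur = max(L[1]=4, C[0]=3) = 4
step 2 = dur = max(L[2]=9, C[1]=7) = 9
step 3 = dur = max(L[3]=7, C[2]=7) = 7
step 4 = dur = max(L[4]=5, C[3]=3) = 5
step 5 = dur = max(L[5]=4, C[4]=?) = C[4]  (unknown; binding)
step 6 = dur = max(L[6]=3, C[5]=4) = 4
step 7 = dur = max(L[7]=7, C[6]=5) = 7
step 8 = dur = C[7]=7 = 7
sum of known step durations = 48
dur[5] = total - known = 54 - 48 = 6
C[4] is the binding max in step 5, so C[4] = dur[5] = 6

C[4] = 6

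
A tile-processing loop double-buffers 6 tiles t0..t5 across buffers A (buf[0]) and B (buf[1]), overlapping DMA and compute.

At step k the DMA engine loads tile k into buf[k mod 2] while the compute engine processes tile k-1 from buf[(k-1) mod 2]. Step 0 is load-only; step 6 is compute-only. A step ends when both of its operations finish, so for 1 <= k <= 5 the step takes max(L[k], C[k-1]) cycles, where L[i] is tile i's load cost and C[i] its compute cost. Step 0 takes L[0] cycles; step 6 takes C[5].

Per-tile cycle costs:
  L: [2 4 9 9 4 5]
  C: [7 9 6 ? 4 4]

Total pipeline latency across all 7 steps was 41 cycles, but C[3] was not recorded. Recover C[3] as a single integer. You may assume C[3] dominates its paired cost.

step 0 → dur = L[0]=2 = 2
step 1 → dur = max(L[1]=4, C[0]=7) = 7
step 2 → dur = max(L[2]=9, C[1]=9) = 9
step 3 → dur = max(L[3]=9, C[2]=6) = 9
step 4 → dur = max(L[4]=4, C[3]=?) = C[3]  (unknown; binding)
step 5 → dur = max(L[5]=5, C[4]=4) = 5
step 6 → dur = C[5]=4 = 4
sum of known step durations = 36
dur[4] = total - known = 41 - 36 = 5
C[3] is the binding max in step 4, so C[3] = dur[4] = 5

C[3] = 5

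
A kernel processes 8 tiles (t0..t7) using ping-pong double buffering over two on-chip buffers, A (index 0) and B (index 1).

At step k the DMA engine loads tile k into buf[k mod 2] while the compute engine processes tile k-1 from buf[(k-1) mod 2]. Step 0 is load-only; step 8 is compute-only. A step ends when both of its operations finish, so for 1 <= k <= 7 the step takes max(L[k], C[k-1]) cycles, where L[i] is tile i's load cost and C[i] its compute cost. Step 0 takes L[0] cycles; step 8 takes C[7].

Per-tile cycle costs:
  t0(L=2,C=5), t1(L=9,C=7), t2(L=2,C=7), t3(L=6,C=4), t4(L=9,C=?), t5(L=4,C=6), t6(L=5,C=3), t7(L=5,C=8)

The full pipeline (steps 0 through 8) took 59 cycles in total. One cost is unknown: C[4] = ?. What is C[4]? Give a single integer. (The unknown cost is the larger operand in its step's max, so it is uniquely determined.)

C[4] = 6

step 0 = dur = L[0]=2 = 2
step 1 = dur = max(L[1]=9, C[0]=5) = 9
step 2 = dur = max(L[2]=2, C[1]=7) = 7
step 3 = dur = max(L[3]=6, C[2]=7) = 7
step 4 = dur = max(L[4]=9, C[3]=4) = 9
step 5 = dur = max(L[5]=4, C[4]=?) = C[4]  (unknown; binding)
step 6 = dur = max(L[6]=5, C[5]=6) = 6
step 7 = dur = max(L[7]=5, C[6]=3) = 5
step 8 = dur = C[7]=8 = 8
sum of known step durations = 53
dur[5] = total - known = 59 - 53 = 6
C[4] is the binding max in step 5, so C[4] = dur[5] = 6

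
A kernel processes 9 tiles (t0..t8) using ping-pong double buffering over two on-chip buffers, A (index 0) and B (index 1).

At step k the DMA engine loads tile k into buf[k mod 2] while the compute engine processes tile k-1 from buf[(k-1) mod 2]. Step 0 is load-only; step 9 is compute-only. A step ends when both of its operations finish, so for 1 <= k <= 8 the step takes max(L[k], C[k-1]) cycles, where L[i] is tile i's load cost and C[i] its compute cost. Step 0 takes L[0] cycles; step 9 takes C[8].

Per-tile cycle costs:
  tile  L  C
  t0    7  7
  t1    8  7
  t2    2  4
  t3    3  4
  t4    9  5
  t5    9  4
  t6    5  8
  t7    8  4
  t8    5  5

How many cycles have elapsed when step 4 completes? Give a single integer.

end_cycle[4] = 35

step 0: L[0]=7 → dur=7, Σ=7 | A=load:t0 B=idle [load-only]
step 1: L[1]=8 C[0]=7 → dur=8, Σ=15 | A=compute:t0 B=load:t1 [load-bound]
step 2: L[2]=2 C[1]=7 → dur=7, Σ=22 | A=load:t2 B=compute:t1 [compute-bound]
step 3: L[3]=3 C[2]=4 → dur=4, Σ=26 | A=compute:t2 B=load:t3 [compute-bound]
step 4: L[4]=9 C[3]=4 → dur=9, Σ=35 | A=load:t4 B=compute:t3 [load-bound]
step 5: L[5]=9 C[4]=5 → dur=9, Σ=44 | A=compute:t4 B=load:t5 [load-bound]
step 6: L[6]=5 C[5]=4 → dur=5, Σ=49 | A=load:t6 B=compute:t5 [load-bound]
step 7: L[7]=8 C[6]=8 → dur=8, Σ=57 | A=compute:t6 B=load:t7 [tied]
step 8: L[8]=5 C[7]=4 → dur=5, Σ=62 | A=load:t8 B=compute:t7 [load-bound]
step 9: C[8]=5 → dur=5, Σ=67 | A=compute:t8 B=idle [compute-only]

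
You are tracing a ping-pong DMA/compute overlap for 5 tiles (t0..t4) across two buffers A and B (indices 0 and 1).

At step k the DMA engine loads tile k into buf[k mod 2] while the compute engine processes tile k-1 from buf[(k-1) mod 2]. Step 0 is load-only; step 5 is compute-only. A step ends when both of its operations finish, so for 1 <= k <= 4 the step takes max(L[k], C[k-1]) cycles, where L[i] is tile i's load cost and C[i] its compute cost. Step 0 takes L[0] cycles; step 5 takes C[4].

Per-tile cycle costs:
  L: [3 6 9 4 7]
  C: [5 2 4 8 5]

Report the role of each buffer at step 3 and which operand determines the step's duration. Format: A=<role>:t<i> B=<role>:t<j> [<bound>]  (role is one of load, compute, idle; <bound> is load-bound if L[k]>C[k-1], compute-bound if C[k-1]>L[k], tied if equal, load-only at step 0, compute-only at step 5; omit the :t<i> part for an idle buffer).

  0. 3=3c; end=3; A:t0 B:-
  1. max(6,5)=6c; end=9; A:t0 B:t1
  2. max(9,2)=9c; end=18; A:t2 B:t1
  3. max(4,4)=4c; end=22; A:t2 B:t3
  4. max(7,8)=8c; end=30; A:t4 B:t3
  5. 5=5c; end=35; A:t4 B:t3

step 3: A=compute:t2 B=load:t3 [tied]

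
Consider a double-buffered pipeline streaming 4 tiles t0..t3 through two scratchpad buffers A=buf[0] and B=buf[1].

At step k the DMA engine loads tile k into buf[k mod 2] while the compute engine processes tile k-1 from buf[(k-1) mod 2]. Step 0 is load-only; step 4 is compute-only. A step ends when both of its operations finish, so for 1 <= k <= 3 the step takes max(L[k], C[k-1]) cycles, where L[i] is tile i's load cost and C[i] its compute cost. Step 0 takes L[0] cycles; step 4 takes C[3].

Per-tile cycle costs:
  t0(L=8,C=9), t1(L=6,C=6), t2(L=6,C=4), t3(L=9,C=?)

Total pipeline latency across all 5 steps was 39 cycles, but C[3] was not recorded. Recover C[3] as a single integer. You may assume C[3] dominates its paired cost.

step 0 = dur = L[0]=8 = 8
step 1 = dur = max(L[1]=6, C[0]=9) = 9
step 2 = dur = max(L[2]=6, C[1]=6) = 6
step 3 = dur = max(L[3]=9, C[2]=4) = 9
step 4 = dur = C[3]=? = C[3]  (unknown; binding)
sum of known step durations = 32
dur[4] = total - known = 39 - 32 = 7
C[3] is the binding max in step 4, so C[3] = dur[4] = 7

C[3] = 7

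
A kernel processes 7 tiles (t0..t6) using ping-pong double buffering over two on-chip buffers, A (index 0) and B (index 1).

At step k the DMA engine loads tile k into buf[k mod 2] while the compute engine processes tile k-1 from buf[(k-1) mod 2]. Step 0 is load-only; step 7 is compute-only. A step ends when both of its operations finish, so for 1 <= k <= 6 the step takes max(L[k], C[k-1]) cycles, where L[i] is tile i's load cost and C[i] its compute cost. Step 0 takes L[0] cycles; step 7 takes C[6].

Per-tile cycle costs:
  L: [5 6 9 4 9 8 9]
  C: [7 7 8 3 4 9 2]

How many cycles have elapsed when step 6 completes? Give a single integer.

  0. 5=5c; end=5; A:t0 B:-
  1. max(6,7)=7c; end=12; A:t0 B:t1
  2. max(9,7)=9c; end=21; A:t2 B:t1
  3. max(4,8)=8c; end=29; A:t2 B:t3
  4. max(9,3)=9c; end=38; A:t4 B:t3
  5. max(8,4)=8c; end=46; A:t4 B:t5
  6. max(9,9)=9c; end=55; A:t6 B:t5
  7. 2=2c; end=57; A:t6 B:t5

end_cycle[6] = 55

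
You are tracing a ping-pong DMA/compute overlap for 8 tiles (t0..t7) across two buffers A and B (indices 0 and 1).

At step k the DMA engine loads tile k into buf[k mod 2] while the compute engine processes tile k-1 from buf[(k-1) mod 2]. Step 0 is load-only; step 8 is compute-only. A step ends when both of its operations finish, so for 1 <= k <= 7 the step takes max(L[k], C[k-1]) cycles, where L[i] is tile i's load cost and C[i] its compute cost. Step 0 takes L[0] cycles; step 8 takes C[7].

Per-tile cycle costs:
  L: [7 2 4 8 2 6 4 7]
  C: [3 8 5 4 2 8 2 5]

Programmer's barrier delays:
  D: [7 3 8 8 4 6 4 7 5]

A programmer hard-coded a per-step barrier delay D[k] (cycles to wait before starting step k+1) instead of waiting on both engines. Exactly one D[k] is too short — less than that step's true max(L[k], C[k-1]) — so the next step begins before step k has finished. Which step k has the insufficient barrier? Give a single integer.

hazard at step 6

k=0 barrier L[0]=7→7c, D[0]=7 ok
k=1 barrier max(L[1]=2,C[0]=3)→3c, D[1]=3 ok
k=2 barrier max(L[2]=4,C[1]=8)→8c, D[2]=8 ok
k=3 barrier max(L[3]=8,C[2]=5)→8c, D[3]=8 ok
k=4 barrier max(L[4]=2,C[3]=4)→4c, D[4]=4 ok
k=5 barrier max(L[5]=6,C[4]=2)→6c, D[5]=6 ok
k=6 barrier max(L[6]=4,C[5]=8)→8c, D[6]=4 SHORT
k=7 barrier max(L[7]=7,C[6]=2)→7c, D[7]=7 ok
k=8 barrier C[7]=5→5c, D[8]=5 ok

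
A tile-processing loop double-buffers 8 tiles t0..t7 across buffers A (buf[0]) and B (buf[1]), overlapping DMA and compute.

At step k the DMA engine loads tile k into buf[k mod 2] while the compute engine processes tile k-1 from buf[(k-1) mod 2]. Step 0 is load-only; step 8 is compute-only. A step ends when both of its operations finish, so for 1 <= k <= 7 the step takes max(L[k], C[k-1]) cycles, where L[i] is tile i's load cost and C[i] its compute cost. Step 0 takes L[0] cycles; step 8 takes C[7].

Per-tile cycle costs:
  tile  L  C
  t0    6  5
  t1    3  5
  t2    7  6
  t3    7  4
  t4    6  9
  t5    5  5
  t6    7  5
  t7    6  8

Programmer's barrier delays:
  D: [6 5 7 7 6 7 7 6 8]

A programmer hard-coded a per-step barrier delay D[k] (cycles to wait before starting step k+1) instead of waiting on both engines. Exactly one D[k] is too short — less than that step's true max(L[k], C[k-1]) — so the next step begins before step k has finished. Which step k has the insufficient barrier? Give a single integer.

hazard at step 5

step 0: need L[0]=6 = 6; D[0]=6 ok
step 1: need max(L[1]=3,C[0]=5) = 5; D[1]=5 ok
step 2: need max(L[2]=7,C[1]=5) = 7; D[2]=7 ok
step 3: need max(L[3]=7,C[2]=6) = 7; D[3]=7 ok
step 4: need max(L[4]=6,C[3]=4) = 6; D[4]=6 ok
step 5: need max(L[5]=5,C[4]=9) = 9; D[5]=7 SHORT
step 6: need max(L[6]=7,C[5]=5) = 7; D[6]=7 ok
step 7: need max(L[7]=6,C[6]=5) = 6; D[7]=6 ok
step 8: need C[7]=8 = 8; D[8]=8 ok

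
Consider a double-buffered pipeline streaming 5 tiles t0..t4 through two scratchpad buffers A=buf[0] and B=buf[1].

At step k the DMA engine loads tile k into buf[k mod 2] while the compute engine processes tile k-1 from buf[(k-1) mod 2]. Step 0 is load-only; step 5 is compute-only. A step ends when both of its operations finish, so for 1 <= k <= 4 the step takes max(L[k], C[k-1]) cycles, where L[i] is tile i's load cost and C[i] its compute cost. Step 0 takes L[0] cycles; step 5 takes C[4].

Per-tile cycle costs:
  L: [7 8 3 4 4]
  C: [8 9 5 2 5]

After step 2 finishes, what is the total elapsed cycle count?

k=0 load=t0/7c comp=- wait=7 total=7
k=1 load=t1/8c comp=t0/8c wait=8 total=15
k=2 load=t2/3c comp=t1/9c wait=9 total=24
k=3 load=t3/4c comp=t2/5c wait=5 total=29
k=4 load=t4/4c comp=t3/2c wait=4 total=33
k=5 load=- comp=t4/5c wait=5 total=38

end_cycle[2] = 24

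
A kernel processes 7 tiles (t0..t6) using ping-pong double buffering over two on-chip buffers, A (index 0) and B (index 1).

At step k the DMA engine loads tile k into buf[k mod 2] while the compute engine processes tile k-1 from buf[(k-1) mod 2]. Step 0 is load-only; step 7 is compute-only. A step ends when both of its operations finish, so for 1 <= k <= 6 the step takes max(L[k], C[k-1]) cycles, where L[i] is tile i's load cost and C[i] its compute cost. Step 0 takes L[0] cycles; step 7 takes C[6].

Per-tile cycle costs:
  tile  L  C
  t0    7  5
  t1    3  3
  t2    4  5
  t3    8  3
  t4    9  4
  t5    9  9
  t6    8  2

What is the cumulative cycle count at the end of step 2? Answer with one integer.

  0. 7=7c; end=7; A:t0 B:-
  1. max(3,5)=5c; end=12; A:t0 B:t1
  2. max(4,3)=4c; end=16; A:t2 B:t1
  3. max(8,5)=8c; end=24; A:t2 B:t3
  4. max(9,3)=9c; end=33; A:t4 B:t3
  5. max(9,4)=9c; end=42; A:t4 B:t5
  6. max(8,9)=9c; end=51; A:t6 B:t5
  7. 2=2c; end=53; A:t6 B:t5

end_cycle[2] = 16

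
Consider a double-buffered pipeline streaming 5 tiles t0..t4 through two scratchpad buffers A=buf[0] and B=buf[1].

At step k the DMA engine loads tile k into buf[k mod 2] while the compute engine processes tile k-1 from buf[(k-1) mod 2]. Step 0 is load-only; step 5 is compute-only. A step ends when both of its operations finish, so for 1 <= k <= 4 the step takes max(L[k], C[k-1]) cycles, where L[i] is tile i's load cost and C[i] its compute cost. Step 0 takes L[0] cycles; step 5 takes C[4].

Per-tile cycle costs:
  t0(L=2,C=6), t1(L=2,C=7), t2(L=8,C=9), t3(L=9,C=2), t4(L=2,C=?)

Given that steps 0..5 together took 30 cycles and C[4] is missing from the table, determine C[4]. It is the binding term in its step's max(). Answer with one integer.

C[4] = 3

step 0 | dur = L[0]=2 = 2
step 1 | dur = max(L[1]=2, C[0]=6) = 6
step 2 | dur = max(L[2]=8, C[1]=7) = 8
step 3 | dur = max(L[3]=9, C[2]=9) = 9
step 4 | dur = max(L[4]=2, C[3]=2) = 2
step 5 | dur = C[4]=? = C[4]  (unknown; binding)
sum of known step durations = 27
dur[5] = total - known = 30 - 27 = 3
C[4] is the binding max in step 5, so C[4] = dur[5] = 3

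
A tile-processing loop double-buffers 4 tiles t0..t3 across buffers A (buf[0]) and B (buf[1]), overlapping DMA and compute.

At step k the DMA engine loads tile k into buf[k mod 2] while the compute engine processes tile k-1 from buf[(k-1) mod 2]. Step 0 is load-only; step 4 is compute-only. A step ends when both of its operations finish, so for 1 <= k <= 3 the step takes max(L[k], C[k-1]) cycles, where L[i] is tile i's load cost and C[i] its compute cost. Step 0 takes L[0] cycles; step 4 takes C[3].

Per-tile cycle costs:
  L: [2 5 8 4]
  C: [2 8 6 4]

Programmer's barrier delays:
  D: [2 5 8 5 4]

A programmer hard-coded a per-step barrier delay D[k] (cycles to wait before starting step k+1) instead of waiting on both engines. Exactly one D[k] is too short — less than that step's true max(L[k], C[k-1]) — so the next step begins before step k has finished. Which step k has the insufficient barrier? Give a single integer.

[0] required=L[0]=2=2 vs D=2 ok
[1] required=max(L[1]=5,C[0]=2)=5 vs D=5 ok
[2] required=max(L[2]=8,C[1]=8)=8 vs D=8 ok
[3] required=max(L[3]=4,C[2]=6)=6 vs D=5 SHORT
[4] required=C[3]=4=4 vs D=4 ok

hazard at step 3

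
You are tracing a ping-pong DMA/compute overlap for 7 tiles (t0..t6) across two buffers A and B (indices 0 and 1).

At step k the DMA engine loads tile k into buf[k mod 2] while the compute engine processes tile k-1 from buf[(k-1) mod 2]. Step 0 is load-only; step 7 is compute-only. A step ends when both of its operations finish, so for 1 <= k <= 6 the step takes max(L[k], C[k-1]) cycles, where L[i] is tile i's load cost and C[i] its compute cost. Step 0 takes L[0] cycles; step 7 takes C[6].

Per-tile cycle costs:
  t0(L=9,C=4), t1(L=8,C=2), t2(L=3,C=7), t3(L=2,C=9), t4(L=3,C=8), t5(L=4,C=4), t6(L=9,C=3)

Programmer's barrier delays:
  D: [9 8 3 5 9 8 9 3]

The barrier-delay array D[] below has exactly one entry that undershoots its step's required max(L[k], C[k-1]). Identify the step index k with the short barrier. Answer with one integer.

k=0 barrier L[0]=9→9c, D[0]=9 ok
k=1 barrier max(L[1]=8,C[0]=4)→8c, D[1]=8 ok
k=2 barrier max(L[2]=3,C[1]=2)→3c, D[2]=3 ok
k=3 barrier max(L[3]=2,C[2]=7)→7c, D[3]=5 SHORT
k=4 barrier max(L[4]=3,C[3]=9)→9c, D[4]=9 ok
k=5 barrier max(L[5]=4,C[4]=8)→8c, D[5]=8 ok
k=6 barrier max(L[6]=9,C[5]=4)→9c, D[6]=9 ok
k=7 barrier C[6]=3→3c, D[7]=3 ok

hazard at step 3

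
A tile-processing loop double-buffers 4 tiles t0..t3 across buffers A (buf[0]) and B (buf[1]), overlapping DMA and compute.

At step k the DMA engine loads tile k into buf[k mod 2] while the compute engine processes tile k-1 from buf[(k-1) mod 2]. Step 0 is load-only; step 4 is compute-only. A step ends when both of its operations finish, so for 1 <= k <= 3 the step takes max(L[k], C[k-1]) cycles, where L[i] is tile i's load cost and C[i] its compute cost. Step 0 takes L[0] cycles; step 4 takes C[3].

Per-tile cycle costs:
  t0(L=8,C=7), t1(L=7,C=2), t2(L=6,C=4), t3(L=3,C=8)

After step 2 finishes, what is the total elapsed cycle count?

end_cycle[2] = 21

k=0 load=t0/8c comp=- wait=8 total=8
k=1 load=t1/7c comp=t0/7c wait=7 total=15
k=2 load=t2/6c comp=t1/2c wait=6 total=21
k=3 load=t3/3c comp=t2/4c wait=4 total=25
k=4 load=- comp=t3/8c wait=8 total=33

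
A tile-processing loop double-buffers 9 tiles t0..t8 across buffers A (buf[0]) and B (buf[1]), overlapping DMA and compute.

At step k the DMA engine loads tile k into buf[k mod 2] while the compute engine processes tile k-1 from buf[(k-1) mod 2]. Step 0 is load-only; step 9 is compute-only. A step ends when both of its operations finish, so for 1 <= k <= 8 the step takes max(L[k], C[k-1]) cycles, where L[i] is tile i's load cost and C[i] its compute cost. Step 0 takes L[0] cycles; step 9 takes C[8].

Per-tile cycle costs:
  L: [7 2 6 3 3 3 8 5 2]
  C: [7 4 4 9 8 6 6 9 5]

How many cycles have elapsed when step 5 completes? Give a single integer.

end_cycle[5] = 41

k=0 load=t0/7c comp=- wait=7 total=7
k=1 load=t1/2c comp=t0/7c wait=7 total=14
k=2 load=t2/6c comp=t1/4c wait=6 total=20
k=3 load=t3/3c comp=t2/4c wait=4 total=24
k=4 load=t4/3c comp=t3/9c wait=9 total=33
k=5 load=t5/3c comp=t4/8c wait=8 total=41
k=6 load=t6/8c comp=t5/6c wait=8 total=49
k=7 load=t7/5c comp=t6/6c wait=6 total=55
k=8 load=t8/2c comp=t7/9c wait=9 total=64
k=9 load=- comp=t8/5c wait=5 total=69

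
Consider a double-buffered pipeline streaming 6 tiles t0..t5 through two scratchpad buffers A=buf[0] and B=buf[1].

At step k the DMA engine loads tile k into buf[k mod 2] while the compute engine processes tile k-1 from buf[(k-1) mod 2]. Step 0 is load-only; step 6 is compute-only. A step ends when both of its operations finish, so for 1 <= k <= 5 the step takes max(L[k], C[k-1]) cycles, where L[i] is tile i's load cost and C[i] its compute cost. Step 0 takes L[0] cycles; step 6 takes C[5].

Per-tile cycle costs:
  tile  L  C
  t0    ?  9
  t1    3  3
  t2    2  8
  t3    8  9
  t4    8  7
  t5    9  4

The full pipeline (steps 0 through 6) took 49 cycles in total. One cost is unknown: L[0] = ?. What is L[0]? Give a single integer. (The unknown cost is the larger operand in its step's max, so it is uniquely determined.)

step 0 | dur = L[0]=? = L[0]  (unknown; binding)
step 1 | dur = max(L[1]=3, C[0]=9) = 9
step 2 | dur = max(L[2]=2, C[1]=3) = 3
step 3 | dur = max(L[3]=8, C[2]=8) = 8
step 4 | dur = max(L[4]=8, C[3]=9) = 9
step 5 | dur = max(L[5]=9, C[4]=7) = 9
step 6 | dur = C[5]=4 = 4
sum of known step durations = 42
dur[0] = total - known = 49 - 42 = 7
L[0] is the binding max in step 0, so L[0] = dur[0] = 7

L[0] = 7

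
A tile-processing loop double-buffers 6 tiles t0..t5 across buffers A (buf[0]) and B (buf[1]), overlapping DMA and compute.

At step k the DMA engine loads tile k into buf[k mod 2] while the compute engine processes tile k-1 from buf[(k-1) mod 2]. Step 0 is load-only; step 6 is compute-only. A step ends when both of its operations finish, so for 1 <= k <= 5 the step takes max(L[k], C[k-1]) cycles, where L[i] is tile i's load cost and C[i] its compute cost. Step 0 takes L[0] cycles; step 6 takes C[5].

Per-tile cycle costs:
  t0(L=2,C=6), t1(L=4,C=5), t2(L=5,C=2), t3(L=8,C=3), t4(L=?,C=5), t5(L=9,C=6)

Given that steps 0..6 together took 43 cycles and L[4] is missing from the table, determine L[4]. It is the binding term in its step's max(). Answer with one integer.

step 0 | dur = L[0]=2 = 2
step 1 | dur = max(L[1]=4, C[0]=6) = 6
step 2 | dur = max(L[2]=5, C[1]=5) = 5
step 3 | dur = max(L[3]=8, C[2]=2) = 8
step 4 | dur = max(L[4]=?, C[3]=3) = L[4]  (unknown; binding)
step 5 | dur = max(L[5]=9, C[4]=5) = 9
step 6 | dur = C[5]=6 = 6
sum of known step durations = 36
dur[4] = total - known = 43 - 36 = 7
L[4] is the binding max in step 4, so L[4] = dur[4] = 7

L[4] = 7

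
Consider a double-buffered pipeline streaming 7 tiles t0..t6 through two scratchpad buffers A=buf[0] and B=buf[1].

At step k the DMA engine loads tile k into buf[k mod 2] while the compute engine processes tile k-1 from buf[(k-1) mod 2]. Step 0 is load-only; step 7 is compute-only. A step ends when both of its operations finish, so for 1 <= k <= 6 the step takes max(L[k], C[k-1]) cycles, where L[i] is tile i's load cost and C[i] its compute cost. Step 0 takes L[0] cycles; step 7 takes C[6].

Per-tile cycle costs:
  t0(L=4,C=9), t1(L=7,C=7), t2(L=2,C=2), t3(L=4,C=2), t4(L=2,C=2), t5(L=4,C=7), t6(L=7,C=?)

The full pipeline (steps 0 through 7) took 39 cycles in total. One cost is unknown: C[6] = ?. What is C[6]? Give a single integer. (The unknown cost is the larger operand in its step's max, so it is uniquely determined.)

C[6] = 2

step 0 | dur = L[0]=4 = 4
step 1 | dur = max(L[1]=7, C[0]=9) = 9
step 2 | dur = max(L[2]=2, C[1]=7) = 7
step 3 | dur = max(L[3]=4, C[2]=2) = 4
step 4 | dur = max(L[4]=2, C[3]=2) = 2
step 5 | dur = max(L[5]=4, C[4]=2) = 4
step 6 | dur = max(L[6]=7, C[5]=7) = 7
step 7 | dur = C[6]=? = C[6]  (unknown; binding)
sum of known step durations = 37
dur[7] = total - known = 39 - 37 = 2
C[6] is the binding max in step 7, so C[6] = dur[7] = 2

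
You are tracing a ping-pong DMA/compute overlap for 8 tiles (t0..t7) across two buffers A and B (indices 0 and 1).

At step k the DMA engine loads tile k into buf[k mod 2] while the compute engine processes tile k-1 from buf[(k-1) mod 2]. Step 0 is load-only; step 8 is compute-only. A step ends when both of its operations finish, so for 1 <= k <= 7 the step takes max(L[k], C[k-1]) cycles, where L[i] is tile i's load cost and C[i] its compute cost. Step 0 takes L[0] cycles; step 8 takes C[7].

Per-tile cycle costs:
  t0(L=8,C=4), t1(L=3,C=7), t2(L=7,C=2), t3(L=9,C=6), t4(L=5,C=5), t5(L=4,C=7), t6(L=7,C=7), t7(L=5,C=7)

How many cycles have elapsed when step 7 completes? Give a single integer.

end_cycle[7] = 53

  0. 8=8c; end=8; A:t0 B:-
  1. max(3,4)=4c; end=12; A:t0 B:t1
  2. max(7,7)=7c; end=19; A:t2 B:t1
  3. max(9,2)=9c; end=28; A:t2 B:t3
  4. max(5,6)=6c; end=34; A:t4 B:t3
  5. max(4,5)=5c; end=39; A:t4 B:t5
  6. max(7,7)=7c; end=46; A:t6 B:t5
  7. max(5,7)=7c; end=53; A:t6 B:t7
  8. 7=7c; end=60; A:t6 B:t7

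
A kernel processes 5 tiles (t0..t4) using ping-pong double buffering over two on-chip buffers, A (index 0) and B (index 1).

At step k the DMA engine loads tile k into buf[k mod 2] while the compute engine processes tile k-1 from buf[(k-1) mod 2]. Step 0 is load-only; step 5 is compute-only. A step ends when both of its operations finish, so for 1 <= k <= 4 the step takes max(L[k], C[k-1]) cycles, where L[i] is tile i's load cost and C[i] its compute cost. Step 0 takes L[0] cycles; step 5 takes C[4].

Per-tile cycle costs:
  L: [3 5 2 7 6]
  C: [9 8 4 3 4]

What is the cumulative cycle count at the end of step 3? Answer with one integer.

k=0 load=t0/3c comp=- wait=3 total=3
k=1 load=t1/5c comp=t0/9c wait=9 total=12
k=2 load=t2/2c comp=t1/8c wait=8 total=20
k=3 load=t3/7c comp=t2/4c wait=7 total=27
k=4 load=t4/6c comp=t3/3c wait=6 total=33
k=5 load=- comp=t4/4c wait=4 total=37

end_cycle[3] = 27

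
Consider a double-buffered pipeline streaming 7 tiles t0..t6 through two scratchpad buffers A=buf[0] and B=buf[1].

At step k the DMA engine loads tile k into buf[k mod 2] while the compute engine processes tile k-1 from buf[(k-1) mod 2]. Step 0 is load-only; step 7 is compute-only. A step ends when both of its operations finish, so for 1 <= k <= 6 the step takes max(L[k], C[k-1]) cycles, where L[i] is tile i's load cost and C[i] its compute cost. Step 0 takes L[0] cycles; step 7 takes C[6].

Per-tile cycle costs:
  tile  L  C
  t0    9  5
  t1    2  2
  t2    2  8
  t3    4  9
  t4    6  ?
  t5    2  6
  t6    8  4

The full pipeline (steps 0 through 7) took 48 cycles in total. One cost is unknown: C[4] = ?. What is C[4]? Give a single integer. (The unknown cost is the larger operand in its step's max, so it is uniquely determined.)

step 0 | dur = L[0]=9 = 9
step 1 | dur = max(L[1]=2, C[0]=5) = 5
step 2 | dur = max(L[2]=2, C[1]=2) = 2
step 3 | dur = max(L[3]=4, C[2]=8) = 8
step 4 | dur = max(L[4]=6, C[3]=9) = 9
step 5 | dur = max(L[5]=2, C[4]=?) = C[4]  (unknown; binding)
step 6 | dur = max(L[6]=8, C[5]=6) = 8
step 7 | dur = C[6]=4 = 4
sum of known step durations = 45
dur[5] = total - known = 48 - 45 = 3
C[4] is the binding max in step 5, so C[4] = dur[5] = 3

C[4] = 3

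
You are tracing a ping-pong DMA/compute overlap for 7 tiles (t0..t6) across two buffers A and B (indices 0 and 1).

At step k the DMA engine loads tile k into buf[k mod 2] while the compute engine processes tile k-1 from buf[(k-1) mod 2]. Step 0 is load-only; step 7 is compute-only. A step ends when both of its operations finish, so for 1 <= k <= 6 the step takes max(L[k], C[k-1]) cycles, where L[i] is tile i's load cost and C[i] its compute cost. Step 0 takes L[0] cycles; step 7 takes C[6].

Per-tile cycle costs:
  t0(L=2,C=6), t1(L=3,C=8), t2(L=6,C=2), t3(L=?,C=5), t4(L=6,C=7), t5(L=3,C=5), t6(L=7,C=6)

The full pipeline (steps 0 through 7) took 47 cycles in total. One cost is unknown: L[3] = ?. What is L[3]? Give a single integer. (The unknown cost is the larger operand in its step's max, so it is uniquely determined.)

step 0 | dur = L[0]=2 = 2
step 1 | dur = max(L[1]=3, C[0]=6) = 6
step 2 | dur = max(L[2]=6, C[1]=8) = 8
step 3 | dur = max(L[3]=?, C[2]=2) = L[3]  (unknown; binding)
step 4 | dur = max(L[4]=6, C[3]=5) = 6
step 5 | dur = max(L[5]=3, C[4]=7) = 7
step 6 | dur = max(L[6]=7, C[5]=5) = 7
step 7 | dur = C[6]=6 = 6
sum of known step durations = 42
dur[3] = total - known = 47 - 42 = 5
L[3] is the binding max in step 3, so L[3] = dur[3] = 5

L[3] = 5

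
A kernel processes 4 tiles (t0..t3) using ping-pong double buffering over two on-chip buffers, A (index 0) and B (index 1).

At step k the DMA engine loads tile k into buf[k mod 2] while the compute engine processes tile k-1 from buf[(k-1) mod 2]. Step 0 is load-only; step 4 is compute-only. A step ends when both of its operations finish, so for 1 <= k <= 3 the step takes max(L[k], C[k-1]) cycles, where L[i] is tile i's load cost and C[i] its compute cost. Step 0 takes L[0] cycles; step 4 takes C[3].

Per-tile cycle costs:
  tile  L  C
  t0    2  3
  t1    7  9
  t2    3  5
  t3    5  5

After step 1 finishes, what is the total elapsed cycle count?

end_cycle[1] = 9

  0. 2=2c; end=2; A:t0 B:-
  1. max(7,3)=7c; end=9; A:t0 B:t1
  2. max(3,9)=9c; end=18; A:t2 B:t1
  3. max(5,5)=5c; end=23; A:t2 B:t3
  4. 5=5c; end=28; A:t2 B:t3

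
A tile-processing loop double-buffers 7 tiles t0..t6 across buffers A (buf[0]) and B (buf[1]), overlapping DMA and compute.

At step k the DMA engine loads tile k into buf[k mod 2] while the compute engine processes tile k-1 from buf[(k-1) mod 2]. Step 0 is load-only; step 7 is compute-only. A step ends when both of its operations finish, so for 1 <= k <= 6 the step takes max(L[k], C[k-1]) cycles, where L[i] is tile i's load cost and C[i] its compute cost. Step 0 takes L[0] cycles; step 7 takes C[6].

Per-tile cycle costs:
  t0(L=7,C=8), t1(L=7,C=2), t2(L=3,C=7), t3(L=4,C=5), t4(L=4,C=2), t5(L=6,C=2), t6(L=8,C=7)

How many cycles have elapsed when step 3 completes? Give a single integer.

[0] DMA t0→A (7c) ∥ CU idle ⇒ 7c, clock 7
[1] DMA t1→B (7c) ∥ CU A:t0 (8c) ⇒ 8c, clock 15
[2] DMA t2→A (3c) ∥ CU B:t1 (2c) ⇒ 3c, clock 18
[3] DMA t3→B (4c) ∥ CU A:t2 (7c) ⇒ 7c, clock 25
[4] DMA t4→A (4c) ∥ CU B:t3 (5c) ⇒ 5c, clock 30
[5] DMA t5→B (6c) ∥ CU A:t4 (2c) ⇒ 6c, clock 36
[6] DMA t6→A (8c) ∥ CU B:t5 (2c) ⇒ 8c, clock 44
[7] DMA idle ∥ CU A:t6 (7c) ⇒ 7c, clock 51

end_cycle[3] = 25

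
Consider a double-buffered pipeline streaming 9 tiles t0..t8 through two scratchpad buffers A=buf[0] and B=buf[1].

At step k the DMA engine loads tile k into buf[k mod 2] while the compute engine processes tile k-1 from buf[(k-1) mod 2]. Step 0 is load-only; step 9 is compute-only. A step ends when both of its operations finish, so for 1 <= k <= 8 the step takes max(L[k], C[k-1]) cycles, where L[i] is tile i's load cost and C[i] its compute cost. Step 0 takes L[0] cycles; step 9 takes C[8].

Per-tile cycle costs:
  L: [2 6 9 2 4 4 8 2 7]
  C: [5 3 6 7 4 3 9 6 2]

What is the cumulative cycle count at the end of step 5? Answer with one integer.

  0. 2=2c; end=2; A:t0 B:-
  1. max(6,5)=6c; end=8; A:t0 B:t1
  2. max(9,3)=9c; end=17; A:t2 B:t1
  3. max(2,6)=6c; end=23; A:t2 B:t3
  4. max(4,7)=7c; end=30; A:t4 B:t3
  5. max(4,4)=4c; end=34; A:t4 B:t5
  6. max(8,3)=8c; end=42; A:t6 B:t5
  7. max(2,9)=9c; end=51; A:t6 B:t7
  8. max(7,6)=7c; end=58; A:t8 B:t7
  9. 2=2c; end=60; A:t8 B:t7

end_cycle[5] = 34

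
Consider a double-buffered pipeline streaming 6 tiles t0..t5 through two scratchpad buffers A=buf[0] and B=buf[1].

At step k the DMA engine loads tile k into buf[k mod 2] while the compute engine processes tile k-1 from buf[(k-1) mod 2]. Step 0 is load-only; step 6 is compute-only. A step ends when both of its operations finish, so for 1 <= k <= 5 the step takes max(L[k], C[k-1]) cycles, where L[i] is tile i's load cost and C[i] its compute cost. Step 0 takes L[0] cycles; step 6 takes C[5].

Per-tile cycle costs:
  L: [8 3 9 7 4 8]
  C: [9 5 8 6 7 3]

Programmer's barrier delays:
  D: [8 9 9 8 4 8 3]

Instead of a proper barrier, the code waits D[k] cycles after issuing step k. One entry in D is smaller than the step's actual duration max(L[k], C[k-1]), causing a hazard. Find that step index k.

hazard at step 4

k=0 barrier L[0]=8→8c, D[0]=8 ok
k=1 barrier max(L[1]=3,C[0]=9)→9c, D[1]=9 ok
k=2 barrier max(L[2]=9,C[1]=5)→9c, D[2]=9 ok
k=3 barrier max(L[3]=7,C[2]=8)→8c, D[3]=8 ok
k=4 barrier max(L[4]=4,C[3]=6)→6c, D[4]=4 SHORT
k=5 barrier max(L[5]=8,C[4]=7)→8c, D[5]=8 ok
k=6 barrier C[5]=3→3c, D[6]=3 ok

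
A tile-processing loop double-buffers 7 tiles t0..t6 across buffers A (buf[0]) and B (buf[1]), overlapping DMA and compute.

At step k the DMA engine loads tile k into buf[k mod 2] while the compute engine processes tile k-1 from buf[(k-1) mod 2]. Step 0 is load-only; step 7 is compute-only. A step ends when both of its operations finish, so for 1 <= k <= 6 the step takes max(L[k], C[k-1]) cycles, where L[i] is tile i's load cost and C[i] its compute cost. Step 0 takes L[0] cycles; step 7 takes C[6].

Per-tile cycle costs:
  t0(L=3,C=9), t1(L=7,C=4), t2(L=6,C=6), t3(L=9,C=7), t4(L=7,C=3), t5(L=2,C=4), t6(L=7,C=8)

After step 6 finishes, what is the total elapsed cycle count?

[0] DMA t0→A (3c) ∥ CU idle ⇒ 3c, clock 3
[1] DMA t1→B (7c) ∥ CU A:t0 (9c) ⇒ 9c, clock 12
[2] DMA t2→A (6c) ∥ CU B:t1 (4c) ⇒ 6c, clock 18
[3] DMA t3→B (9c) ∥ CU A:t2 (6c) ⇒ 9c, clock 27
[4] DMA t4→A (7c) ∥ CU B:t3 (7c) ⇒ 7c, clock 34
[5] DMA t5→B (2c) ∥ CU A:t4 (3c) ⇒ 3c, clock 37
[6] DMA t6→A (7c) ∥ CU B:t5 (4c) ⇒ 7c, clock 44
[7] DMA idle ∥ CU A:t6 (8c) ⇒ 8c, clock 52

end_cycle[6] = 44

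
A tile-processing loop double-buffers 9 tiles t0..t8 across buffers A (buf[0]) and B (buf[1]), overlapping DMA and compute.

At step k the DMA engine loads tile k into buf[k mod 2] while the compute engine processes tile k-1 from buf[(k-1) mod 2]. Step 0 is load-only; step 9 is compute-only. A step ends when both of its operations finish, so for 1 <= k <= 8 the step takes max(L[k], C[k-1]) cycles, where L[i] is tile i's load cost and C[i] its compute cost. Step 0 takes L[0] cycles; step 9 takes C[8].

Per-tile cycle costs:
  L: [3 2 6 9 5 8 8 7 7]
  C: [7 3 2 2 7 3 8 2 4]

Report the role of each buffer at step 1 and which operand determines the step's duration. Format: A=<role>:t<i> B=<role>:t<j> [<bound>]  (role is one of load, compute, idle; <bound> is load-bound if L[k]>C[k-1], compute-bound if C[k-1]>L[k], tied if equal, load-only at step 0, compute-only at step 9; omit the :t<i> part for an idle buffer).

step 1: A=compute:t0 B=load:t1 [compute-bound]

[0] DMA t0→A (3c) ∥ CU idle ⇒ 3c, clock 3
[1] DMA t1→B (2c) ∥ CU A:t0 (7c) ⇒ 7c, clock 10
[2] DMA t2→A (6c) ∥ CU B:t1 (3c) ⇒ 6c, clock 16
[3] DMA t3→B (9c) ∥ CU A:t2 (2c) ⇒ 9c, clock 25
[4] DMA t4→A (5c) ∥ CU B:t3 (2c) ⇒ 5c, clock 30
[5] DMA t5→B (8c) ∥ CU A:t4 (7c) ⇒ 8c, clock 38
[6] DMA t6→A (8c) ∥ CU B:t5 (3c) ⇒ 8c, clock 46
[7] DMA t7→B (7c) ∥ CU A:t6 (8c) ⇒ 8c, clock 54
[8] DMA t8→A (7c) ∥ CU B:t7 (2c) ⇒ 7c, clock 61
[9] DMA idle ∥ CU A:t8 (4c) ⇒ 4c, clock 65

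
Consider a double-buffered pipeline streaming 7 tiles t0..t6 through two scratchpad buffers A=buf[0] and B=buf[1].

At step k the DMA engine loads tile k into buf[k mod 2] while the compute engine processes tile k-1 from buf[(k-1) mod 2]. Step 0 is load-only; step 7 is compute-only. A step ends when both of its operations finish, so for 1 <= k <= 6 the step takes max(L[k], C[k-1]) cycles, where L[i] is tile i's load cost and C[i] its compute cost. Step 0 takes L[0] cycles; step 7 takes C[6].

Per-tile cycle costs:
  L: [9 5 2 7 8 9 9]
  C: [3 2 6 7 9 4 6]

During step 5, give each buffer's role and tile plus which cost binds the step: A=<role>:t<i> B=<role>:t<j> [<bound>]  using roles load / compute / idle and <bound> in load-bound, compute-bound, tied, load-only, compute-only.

step 5: A=compute:t4 B=load:t5 [tied]

  0. 9=9c; end=9; A:t0 B:-
  1. max(5,3)=5c; end=14; A:t0 B:t1
  2. max(2,2)=2c; end=16; A:t2 B:t1
  3. max(7,6)=7c; end=23; A:t2 B:t3
  4. max(8,7)=8c; end=31; A:t4 B:t3
  5. max(9,9)=9c; end=40; A:t4 B:t5
  6. max(9,4)=9c; end=49; A:t6 B:t5
  7. 6=6c; end=55; A:t6 B:t5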